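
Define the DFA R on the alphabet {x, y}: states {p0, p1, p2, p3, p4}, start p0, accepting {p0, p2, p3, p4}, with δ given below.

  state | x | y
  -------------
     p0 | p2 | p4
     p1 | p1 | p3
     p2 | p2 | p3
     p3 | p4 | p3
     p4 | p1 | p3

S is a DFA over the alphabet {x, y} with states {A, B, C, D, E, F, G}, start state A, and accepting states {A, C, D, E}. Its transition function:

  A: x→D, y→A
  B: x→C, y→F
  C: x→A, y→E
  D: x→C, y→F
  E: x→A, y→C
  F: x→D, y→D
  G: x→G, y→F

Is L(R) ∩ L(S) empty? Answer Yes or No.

The empty string ε is accepted by both R and S.
Hence L(R) ∩ L(S) ≠ ∅.

No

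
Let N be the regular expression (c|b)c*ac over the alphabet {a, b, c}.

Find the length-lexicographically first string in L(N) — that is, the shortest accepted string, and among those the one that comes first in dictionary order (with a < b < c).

By inspection of the expression, no string of length less than 3 matches, and bac is the lexicographically first match of length 3.

bac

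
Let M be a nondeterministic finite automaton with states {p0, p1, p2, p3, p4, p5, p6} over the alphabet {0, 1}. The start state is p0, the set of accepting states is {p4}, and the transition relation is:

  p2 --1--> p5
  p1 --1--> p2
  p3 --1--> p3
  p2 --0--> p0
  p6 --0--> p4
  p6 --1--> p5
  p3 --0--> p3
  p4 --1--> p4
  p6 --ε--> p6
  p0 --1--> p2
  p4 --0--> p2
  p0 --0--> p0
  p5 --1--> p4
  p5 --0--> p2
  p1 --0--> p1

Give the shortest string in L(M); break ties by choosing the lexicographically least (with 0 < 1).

111

A breadth-first search from p0 reaches an accepting state first via the path p0 → p2 → p5 → p4 on input 111.
No string of length < 3 is accepted (BFS exhausts all shorter strings without reaching an accepting state), and 111 is the lexicographically least accepting string of length 3.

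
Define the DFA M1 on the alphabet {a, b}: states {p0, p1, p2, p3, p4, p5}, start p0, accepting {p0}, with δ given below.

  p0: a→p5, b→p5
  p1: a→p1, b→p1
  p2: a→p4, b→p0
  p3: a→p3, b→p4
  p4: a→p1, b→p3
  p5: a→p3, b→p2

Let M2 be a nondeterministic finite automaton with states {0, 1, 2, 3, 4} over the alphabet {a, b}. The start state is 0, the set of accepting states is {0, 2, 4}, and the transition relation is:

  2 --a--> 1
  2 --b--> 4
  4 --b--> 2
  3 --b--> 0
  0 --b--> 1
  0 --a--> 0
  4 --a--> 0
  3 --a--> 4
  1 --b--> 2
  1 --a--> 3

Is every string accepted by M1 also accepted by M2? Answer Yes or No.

Exploring the product automaton M1 × M2 from the start pair (p0, 0), following both machines on each input symbol, reaches 25 state pairs: (p0, 0), (p5, 0), (p5, 1), (p3, 0), (p2, 1), (p3, 3), (p2, 2), (p4, 1), (p4, 3), (p0, 2), (p3, 4), (p4, 0), (p0, 4), (p1, 3), (p3, 2), (p1, 4), (p5, 4), (p4, 2), (p1, 0), (p3, 1), (p5, 2), (p4, 4), (p1, 2), (p1, 1), (p2, 4).
M1 accepts in {p0} and M2 accepts in {0, 2, 4}. The reachable pairs whose M1-component is accepting are (p0, 0), (p0, 2), (p0, 4); in each of them the M2-component is accepting too, so the product for L(M1) \ L(M2) (M1-component accepting, M2-component rejecting) has no reachable accepting pair and the difference is empty.
Hence every string in L(M1) is also in L(M2).

Yes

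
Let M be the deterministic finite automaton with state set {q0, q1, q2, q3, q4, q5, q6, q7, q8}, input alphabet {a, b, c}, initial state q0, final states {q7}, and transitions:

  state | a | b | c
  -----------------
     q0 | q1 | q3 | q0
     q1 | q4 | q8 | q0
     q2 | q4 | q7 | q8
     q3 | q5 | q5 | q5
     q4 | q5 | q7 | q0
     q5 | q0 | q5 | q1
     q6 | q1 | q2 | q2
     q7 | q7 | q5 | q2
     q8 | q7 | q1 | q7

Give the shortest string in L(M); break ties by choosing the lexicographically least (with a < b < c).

A breadth-first search from q0 reaches an accepting state first via the path q0 → q1 → q4 → q7 on input aab.
No string of length < 3 is accepted (BFS exhausts all shorter strings without reaching an accepting state), and aab is the lexicographically least accepting string of length 3.

aab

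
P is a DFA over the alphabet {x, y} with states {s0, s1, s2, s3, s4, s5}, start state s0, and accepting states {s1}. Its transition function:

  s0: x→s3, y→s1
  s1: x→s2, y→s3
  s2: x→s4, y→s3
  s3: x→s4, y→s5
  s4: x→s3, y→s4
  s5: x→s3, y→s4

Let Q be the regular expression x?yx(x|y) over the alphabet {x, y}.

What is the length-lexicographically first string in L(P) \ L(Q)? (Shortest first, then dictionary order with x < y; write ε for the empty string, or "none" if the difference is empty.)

The string y is accepted by P but not by Q.
No shorter string lies in the difference, and y is the lexicographically first length-1 string in L(P) \ L(Q).

y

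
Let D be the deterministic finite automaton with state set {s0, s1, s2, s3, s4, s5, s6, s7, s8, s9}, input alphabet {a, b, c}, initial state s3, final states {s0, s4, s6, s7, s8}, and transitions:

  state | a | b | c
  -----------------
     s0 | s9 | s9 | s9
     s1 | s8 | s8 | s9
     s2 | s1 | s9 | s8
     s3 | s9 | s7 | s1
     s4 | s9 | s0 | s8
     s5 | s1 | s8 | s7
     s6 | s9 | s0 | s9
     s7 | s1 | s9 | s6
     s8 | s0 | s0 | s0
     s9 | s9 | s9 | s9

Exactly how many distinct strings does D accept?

19

The useful subgraph on states {s0, s1, s3, s6, s7, s8} is acyclic, so L(D) is finite; the longest accepting path visits 5 useful states, giving maximum string length 4.
Counting accepting paths from s3 by length: 1 of length 1, 3 of length 2, 9 of length 3, 6 of length 4. Total 19.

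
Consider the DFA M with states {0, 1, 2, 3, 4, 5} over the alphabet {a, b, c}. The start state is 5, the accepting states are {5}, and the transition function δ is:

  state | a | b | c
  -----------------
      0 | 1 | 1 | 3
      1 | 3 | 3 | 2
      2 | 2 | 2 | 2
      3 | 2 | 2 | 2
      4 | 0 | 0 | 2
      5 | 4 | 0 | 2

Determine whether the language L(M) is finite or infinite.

finite

The useful states (reachable from 5 and able to reach an accepting state) are {5}.
Restricted to these states the transition graph has no cycle, so every accepting path has bounded length and L is finite.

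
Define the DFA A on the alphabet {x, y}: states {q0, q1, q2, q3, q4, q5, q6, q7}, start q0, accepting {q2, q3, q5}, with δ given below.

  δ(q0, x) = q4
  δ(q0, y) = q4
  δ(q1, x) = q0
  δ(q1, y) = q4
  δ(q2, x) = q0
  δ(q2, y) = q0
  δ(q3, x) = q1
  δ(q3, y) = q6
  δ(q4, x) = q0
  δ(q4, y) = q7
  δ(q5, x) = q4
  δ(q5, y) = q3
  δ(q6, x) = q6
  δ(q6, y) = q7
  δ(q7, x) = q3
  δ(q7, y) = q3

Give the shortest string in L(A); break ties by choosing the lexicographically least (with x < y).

xyx

A breadth-first search from q0 reaches an accepting state first via the path q0 → q4 → q7 → q3 on input xyx.
No string of length < 3 is accepted (BFS exhausts all shorter strings without reaching an accepting state), and xyx is the lexicographically least accepting string of length 3.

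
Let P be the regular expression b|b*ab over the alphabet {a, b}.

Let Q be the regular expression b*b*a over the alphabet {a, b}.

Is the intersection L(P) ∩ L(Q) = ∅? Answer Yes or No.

Yes

Converting the expression P to a DFA (subset construction, then merging equivalent states) gives the minimal DFA with states {p0, p1, p2, p3, p4, p5}, start state p0, accepting states {p2, p4} and transitions p0: a→p1, b→p2; p1: a→p3, b→p4; p2: a→p1, b→p5; p3: a→p3, b→p3; p4: a→p3, b→p3; p5: a→p1, b→p5.
Converting the expression Q to a DFA (subset construction, then merging equivalent states) gives the minimal DFA with states {q0, q1, q2}, start state q0, accepting states {q1} and transitions q0: a→q1, b→q0; q1: a→q2, b→q2; q2: a→q2, b→q2.
Exploring the product automaton P × Q from the start pair (p0, q0), following both machines on each input symbol, reaches 6 state pairs: (p0, q0), (p1, q1), (p2, q0), (p3, q2), (p4, q2), (p5, q0).
P accepts in {p2, p4} and Q accepts in {q1}; no reachable pair has both components accepting, so no string drives both machines to acceptance simultaneously and L(P) ∩ L(Q) = ∅.
So no string is accepted by both, and the intersection is empty.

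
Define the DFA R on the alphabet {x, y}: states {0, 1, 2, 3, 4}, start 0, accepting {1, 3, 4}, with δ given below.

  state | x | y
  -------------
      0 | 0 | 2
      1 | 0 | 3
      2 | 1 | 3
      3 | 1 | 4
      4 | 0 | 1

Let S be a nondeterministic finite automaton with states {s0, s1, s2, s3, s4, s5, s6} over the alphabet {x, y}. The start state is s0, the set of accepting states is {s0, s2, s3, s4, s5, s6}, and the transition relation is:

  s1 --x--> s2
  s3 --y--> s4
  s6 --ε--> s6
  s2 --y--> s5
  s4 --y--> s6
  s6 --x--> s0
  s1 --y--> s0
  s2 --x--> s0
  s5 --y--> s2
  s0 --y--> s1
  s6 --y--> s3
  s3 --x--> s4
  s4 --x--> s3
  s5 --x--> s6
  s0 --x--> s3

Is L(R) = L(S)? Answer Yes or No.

The string yyy is accepted by R but rejected by S.
So L(R) ≠ L(S).

No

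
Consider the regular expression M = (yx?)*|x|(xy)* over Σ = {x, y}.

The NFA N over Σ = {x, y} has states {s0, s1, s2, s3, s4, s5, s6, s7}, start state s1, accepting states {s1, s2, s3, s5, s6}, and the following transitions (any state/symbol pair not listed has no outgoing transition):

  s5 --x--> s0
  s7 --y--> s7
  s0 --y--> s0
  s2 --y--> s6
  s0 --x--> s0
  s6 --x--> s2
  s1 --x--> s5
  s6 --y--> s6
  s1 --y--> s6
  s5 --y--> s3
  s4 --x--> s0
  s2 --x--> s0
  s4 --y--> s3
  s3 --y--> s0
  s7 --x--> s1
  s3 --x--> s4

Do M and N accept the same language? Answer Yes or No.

Yes

Converting the expression M to a DFA (subset construction, then merging equivalent states) gives the minimal DFA with states {m0, m1, m2, m3, m4, m5, m6}, start state m0, accepting states {m0, m1, m2, m4, m5} and transitions m0: x→m1, y→m2; m1: x→m3, y→m4; m2: x→m5, y→m2; m3: x→m3, y→m3; m4: x→m6, y→m3; m5: x→m3, y→m2; m6: x→m3, y→m4.
Exploring the product automaton M × N from the start pair (m0, s1), following both machines on each input symbol, reaches 7 state pairs: (m0, s1), (m1, s5), (m2, s6), (m3, s0), (m4, s3), (m5, s2), (m6, s4).
M accepts in {m0, m1, m2, m4, m5} and N accepts in {s1, s2, s3, s5, s6}. In every reachable pair the two components are either both accepting — (m0, s1), (m1, s5), (m2, s6), (m4, s3), (m5, s2) — or both non-accepting, so no string is accepted by exactly one of the machines: L(M) \ L(N) and L(N) \ L(M) are both empty.
Hence every string is accepted by M iff it is accepted by N, and the two languages coincide.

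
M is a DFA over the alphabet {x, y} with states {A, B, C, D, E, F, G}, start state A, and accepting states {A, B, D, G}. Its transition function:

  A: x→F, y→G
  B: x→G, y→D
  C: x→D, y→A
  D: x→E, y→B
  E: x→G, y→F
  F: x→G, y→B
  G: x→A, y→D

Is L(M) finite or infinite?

infinite

State B is reachable from the start and can reach an accepting state, and it lies on the cycle B → D → B.
Traversing that cycle any number of times yields accepted strings of unbounded length, so the language is infinite.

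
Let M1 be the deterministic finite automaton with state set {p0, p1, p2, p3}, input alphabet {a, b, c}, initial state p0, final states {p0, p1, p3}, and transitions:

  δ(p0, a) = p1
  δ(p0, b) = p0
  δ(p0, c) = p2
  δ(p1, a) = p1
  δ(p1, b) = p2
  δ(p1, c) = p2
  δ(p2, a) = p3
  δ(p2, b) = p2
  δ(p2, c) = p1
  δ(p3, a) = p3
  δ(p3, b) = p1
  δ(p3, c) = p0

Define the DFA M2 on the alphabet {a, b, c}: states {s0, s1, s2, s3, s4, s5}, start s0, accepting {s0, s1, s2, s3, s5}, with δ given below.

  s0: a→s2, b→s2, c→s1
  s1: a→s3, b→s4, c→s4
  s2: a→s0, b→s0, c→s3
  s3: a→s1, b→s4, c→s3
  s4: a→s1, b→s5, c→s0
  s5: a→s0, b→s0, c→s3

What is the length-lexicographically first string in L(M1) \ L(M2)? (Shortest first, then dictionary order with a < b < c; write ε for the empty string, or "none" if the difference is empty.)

The string cc is accepted by M1 but not by M2.
No shorter string lies in the difference, and cc is the lexicographically first length-2 string in L(M1) \ L(M2).

cc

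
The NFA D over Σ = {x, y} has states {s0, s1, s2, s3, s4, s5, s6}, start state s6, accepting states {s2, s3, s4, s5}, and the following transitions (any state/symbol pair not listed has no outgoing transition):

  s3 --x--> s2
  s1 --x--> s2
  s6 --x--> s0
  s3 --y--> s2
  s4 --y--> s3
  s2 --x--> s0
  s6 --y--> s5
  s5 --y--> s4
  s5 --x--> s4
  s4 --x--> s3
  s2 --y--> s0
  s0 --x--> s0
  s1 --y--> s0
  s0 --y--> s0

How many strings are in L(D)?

15

The useful subgraph on states {s2, s3, s4, s5, s6} is acyclic, so L(D) is finite; the longest accepting path visits 5 useful states, giving maximum string length 4.
Counting accepting paths from s6 by length: 1 of length 1, 2 of length 2, 4 of length 3, 8 of length 4. Total 15.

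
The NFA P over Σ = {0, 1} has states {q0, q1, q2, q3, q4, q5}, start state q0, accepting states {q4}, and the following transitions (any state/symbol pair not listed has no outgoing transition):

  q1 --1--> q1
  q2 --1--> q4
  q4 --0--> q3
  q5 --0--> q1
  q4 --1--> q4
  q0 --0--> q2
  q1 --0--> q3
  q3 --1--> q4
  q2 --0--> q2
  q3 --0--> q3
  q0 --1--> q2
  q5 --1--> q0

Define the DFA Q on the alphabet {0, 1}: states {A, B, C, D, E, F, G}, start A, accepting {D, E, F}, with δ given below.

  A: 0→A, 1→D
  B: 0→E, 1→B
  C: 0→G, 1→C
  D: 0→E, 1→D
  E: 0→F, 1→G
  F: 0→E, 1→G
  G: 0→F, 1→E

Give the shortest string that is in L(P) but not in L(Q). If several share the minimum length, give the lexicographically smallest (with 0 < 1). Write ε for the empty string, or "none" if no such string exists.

101

The string 101 is accepted by P but not by Q.
No shorter string lies in the difference, and 101 is the lexicographically first length-3 string in L(P) \ L(Q).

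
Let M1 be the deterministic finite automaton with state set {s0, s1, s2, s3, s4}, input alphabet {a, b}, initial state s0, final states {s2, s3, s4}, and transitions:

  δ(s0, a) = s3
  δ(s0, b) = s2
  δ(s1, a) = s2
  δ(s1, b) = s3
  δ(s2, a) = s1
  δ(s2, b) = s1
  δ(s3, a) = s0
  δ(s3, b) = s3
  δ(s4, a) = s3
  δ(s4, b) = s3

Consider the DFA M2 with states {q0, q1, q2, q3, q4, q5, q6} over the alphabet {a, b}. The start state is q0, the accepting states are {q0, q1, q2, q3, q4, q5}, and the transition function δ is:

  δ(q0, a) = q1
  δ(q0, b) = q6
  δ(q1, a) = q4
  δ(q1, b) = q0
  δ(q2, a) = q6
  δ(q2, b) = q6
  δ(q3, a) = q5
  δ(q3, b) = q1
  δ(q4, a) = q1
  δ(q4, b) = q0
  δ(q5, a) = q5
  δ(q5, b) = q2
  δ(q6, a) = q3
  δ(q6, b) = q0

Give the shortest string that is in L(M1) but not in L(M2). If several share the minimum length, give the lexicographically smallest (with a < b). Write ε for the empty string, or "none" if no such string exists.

b

The string b is accepted by M1 but not by M2.
No shorter string lies in the difference, and b is the lexicographically first length-1 string in L(M1) \ L(M2).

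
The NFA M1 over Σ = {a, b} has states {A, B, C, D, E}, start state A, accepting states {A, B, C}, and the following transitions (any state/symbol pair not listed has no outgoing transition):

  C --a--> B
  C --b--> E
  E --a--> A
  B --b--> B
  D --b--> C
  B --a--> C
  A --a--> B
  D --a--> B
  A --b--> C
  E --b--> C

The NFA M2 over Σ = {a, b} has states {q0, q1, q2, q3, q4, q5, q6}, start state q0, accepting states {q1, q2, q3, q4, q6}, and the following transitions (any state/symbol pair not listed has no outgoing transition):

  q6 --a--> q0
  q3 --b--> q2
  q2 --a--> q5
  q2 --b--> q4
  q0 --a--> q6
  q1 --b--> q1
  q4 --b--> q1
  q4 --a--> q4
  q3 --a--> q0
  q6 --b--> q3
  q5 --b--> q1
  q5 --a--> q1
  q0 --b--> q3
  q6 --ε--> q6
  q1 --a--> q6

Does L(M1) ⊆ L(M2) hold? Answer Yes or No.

No

The empty string ε is in L(M1) but not in L(M2).
So L(M1) ⊄ L(M2).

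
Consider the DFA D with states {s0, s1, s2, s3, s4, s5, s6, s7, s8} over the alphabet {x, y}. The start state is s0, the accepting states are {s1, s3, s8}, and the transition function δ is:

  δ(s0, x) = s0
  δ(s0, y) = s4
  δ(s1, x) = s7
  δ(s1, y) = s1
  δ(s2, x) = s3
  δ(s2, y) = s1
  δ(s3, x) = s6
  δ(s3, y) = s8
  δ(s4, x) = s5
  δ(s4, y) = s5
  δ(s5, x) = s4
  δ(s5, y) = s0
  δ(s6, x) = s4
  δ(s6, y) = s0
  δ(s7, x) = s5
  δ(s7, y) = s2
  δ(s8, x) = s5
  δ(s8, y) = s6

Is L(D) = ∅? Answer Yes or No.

The states reachable from the start state are {s0, s4, s5}.
None of the accepting states {s1, s3, s8} is reachable, so no string is accepted and L(D) = ∅.

Yes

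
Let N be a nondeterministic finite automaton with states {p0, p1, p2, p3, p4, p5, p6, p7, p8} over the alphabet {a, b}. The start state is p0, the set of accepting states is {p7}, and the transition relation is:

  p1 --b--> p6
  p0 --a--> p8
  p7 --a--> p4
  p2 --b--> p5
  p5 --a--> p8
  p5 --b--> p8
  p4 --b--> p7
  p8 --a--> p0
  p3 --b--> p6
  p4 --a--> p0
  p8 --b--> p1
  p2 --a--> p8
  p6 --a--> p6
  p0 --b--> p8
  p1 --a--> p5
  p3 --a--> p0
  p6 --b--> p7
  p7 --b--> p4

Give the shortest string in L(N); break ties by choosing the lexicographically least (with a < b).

A breadth-first search from p0 reaches an accepting state first via the path p0 → p8 → p1 → p6 → p7 on input abbb.
No string of length < 4 is accepted (BFS exhausts all shorter strings without reaching an accepting state), and abbb is the lexicographically least accepting string of length 4.

abbb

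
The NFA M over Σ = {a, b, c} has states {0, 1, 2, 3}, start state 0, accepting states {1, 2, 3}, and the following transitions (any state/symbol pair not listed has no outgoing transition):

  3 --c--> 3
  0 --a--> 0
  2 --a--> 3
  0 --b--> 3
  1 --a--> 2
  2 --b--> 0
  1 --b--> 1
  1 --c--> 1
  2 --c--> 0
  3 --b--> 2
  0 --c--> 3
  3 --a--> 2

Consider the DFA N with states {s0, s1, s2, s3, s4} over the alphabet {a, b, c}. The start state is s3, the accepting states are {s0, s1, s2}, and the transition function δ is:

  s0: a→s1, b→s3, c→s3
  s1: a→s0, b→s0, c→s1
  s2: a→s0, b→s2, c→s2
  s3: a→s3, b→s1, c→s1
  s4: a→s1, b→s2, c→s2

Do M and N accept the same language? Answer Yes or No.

Yes

Exploring the product automaton M × N from the start pair (0, s3), following both machines on each input symbol, reaches 3 state pairs: (0, s3), (3, s1), (2, s0).
M accepts in {1, 2, 3} and N accepts in {s0, s1, s2}. In every reachable pair the two components are either both accepting — (3, s1), (2, s0) — or both non-accepting, so no string is accepted by exactly one of the machines: L(M) \ L(N) and L(N) \ L(M) are both empty.
Hence every string is accepted by M iff it is accepted by N, and the two languages coincide.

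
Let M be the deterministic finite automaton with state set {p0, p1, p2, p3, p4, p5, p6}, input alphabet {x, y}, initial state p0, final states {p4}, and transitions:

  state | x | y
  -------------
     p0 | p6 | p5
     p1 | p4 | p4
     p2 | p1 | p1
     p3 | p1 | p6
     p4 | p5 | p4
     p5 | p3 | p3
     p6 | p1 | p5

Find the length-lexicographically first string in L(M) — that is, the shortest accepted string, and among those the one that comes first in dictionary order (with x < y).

A breadth-first search from p0 reaches an accepting state first via the path p0 → p6 → p1 → p4 on input xxx.
No string of length < 3 is accepted (BFS exhausts all shorter strings without reaching an accepting state), and xxx is the lexicographically least accepting string of length 3.

xxx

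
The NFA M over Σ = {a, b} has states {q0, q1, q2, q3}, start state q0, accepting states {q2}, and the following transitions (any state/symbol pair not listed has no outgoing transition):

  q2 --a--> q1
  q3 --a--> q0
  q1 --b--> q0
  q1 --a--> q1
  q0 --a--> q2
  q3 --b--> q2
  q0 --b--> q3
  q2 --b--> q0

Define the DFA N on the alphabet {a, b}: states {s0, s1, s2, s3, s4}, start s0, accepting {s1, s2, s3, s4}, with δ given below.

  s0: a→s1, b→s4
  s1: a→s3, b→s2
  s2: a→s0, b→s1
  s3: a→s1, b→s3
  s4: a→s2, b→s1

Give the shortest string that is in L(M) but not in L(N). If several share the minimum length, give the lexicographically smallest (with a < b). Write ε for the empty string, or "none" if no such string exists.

The string aba is accepted by M but not by N.
No shorter string lies in the difference, and aba is the lexicographically first length-3 string in L(M) \ L(N).

aba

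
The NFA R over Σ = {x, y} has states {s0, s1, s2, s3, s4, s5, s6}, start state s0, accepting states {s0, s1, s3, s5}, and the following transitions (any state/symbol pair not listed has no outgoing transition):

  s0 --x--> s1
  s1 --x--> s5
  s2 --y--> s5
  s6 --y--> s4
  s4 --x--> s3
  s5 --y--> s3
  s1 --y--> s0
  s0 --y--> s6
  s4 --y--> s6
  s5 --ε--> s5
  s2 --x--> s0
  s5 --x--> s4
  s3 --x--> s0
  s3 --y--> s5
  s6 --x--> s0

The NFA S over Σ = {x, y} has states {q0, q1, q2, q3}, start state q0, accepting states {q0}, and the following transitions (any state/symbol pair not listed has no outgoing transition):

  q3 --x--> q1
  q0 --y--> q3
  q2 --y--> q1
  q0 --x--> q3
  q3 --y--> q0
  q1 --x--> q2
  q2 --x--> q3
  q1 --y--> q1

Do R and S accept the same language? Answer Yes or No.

The string x is accepted by R but rejected by S.
So L(R) ≠ L(S).

No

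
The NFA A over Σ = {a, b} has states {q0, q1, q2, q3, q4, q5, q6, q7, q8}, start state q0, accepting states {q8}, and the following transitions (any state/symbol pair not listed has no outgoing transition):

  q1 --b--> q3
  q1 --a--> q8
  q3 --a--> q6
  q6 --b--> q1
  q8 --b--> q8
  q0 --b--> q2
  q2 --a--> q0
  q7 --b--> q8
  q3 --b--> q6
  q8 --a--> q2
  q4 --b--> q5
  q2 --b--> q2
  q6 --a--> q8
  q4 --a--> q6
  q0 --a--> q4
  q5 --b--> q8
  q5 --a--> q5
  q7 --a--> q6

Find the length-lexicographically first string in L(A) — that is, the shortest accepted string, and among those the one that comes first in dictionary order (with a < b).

A breadth-first search from q0 reaches an accepting state first via the path q0 → q4 → q6 → q8 on input aaa.
No string of length < 3 is accepted (BFS exhausts all shorter strings without reaching an accepting state), and aaa is the lexicographically least accepting string of length 3.

aaa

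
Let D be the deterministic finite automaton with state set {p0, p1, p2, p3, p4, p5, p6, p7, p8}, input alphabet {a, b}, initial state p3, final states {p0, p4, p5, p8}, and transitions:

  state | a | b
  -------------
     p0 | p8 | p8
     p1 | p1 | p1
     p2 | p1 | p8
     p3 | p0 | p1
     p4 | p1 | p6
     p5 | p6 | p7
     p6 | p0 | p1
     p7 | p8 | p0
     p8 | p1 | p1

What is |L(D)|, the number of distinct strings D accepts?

3

The useful subgraph on states {p0, p3, p8} is acyclic, so L(D) is finite; the longest accepting path visits 3 useful states, giving maximum string length 2.
Counting accepting paths from p3 by length: 1 of length 1, 2 of length 2. Total 3.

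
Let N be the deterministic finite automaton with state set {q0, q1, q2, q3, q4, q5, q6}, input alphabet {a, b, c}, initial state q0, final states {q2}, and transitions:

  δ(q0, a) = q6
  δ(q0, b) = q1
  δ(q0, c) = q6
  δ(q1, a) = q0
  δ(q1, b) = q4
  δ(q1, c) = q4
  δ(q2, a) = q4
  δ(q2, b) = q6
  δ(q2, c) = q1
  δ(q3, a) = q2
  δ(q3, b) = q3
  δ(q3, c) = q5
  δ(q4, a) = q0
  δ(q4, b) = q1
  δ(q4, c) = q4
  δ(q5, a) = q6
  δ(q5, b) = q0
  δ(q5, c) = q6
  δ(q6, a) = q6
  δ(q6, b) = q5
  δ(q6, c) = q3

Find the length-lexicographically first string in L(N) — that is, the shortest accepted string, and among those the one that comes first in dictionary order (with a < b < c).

aca

A breadth-first search from q0 reaches an accepting state first via the path q0 → q6 → q3 → q2 on input aca.
No string of length < 3 is accepted (BFS exhausts all shorter strings without reaching an accepting state), and aca is the lexicographically least accepting string of length 3.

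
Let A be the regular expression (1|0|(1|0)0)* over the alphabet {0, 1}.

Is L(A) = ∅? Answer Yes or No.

The empty string ε matches the expression, so it belongs to L(A).
Since L(A) contains at least one string, it is not empty.

No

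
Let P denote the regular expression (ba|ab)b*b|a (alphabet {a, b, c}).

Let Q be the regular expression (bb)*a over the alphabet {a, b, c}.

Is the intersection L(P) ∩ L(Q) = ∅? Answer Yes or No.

No

The string a is accepted by both P and Q.
Hence L(P) ∩ L(Q) ≠ ∅.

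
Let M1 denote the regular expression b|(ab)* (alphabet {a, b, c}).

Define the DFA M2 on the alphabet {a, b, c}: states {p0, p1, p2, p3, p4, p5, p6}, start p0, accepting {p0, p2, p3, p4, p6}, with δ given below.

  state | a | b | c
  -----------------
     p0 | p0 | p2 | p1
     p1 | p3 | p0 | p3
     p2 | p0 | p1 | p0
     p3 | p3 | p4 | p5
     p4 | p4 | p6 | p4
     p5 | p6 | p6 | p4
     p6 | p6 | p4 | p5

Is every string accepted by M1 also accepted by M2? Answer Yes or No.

Converting the expression M1 to a DFA (subset construction, then merging equivalent states) gives the minimal DFA with states {r0, r1, r2, r3, r4}, start state r0, accepting states {r0, r2, r4} and transitions r0: a→r1, b→r2, c→r3; r1: a→r3, b→r4, c→r3; r2: a→r3, b→r3, c→r3; r3: a→r3, b→r3, c→r3; r4: a→r1, b→r3, c→r3.
Exploring the product automaton M1 × M2 from the start pair (r0, p0), following both machines on each input symbol, reaches 11 state pairs: (r0, p0), (r1, p0), (r2, p2), (r3, p1), (r3, p0), (r4, p2), (r3, p3), (r3, p2), (r3, p4), (r3, p5), (r3, p6).
M1 accepts in {r0, r2, r4} and M2 accepts in {p0, p2, p3, p4, p6}. The reachable pairs whose M1-component is accepting are (r0, p0), (r2, p2), (r4, p2); in each of them the M2-component is accepting too, so the product for L(M1) \ L(M2) (M1-component accepting, M2-component rejecting) has no reachable accepting pair and the difference is empty.
Hence every string in L(M1) is also in L(M2).

Yes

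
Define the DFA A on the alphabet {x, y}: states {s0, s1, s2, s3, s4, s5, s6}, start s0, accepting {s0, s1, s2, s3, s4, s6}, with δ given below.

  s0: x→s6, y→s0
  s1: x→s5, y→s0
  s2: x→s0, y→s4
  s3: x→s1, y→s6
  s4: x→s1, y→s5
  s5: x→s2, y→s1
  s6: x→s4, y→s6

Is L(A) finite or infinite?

State s0 is reachable from the start and can reach an accepting state, and it lies on the cycle s0 → s0.
Traversing that cycle any number of times yields accepted strings of unbounded length, so the language is infinite.

infinite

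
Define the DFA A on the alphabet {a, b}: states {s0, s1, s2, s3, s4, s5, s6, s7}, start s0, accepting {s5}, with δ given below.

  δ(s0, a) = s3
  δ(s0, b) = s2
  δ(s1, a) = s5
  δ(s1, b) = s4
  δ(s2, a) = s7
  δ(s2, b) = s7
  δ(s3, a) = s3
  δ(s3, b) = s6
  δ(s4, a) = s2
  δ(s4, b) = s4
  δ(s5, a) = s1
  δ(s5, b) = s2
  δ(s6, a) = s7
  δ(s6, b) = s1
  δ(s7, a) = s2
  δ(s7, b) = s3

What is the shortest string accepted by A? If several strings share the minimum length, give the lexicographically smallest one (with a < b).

abba

A breadth-first search from s0 reaches an accepting state first via the path s0 → s3 → s6 → s1 → s5 on input abba.
No string of length < 4 is accepted (BFS exhausts all shorter strings without reaching an accepting state), and abba is the lexicographically least accepting string of length 4.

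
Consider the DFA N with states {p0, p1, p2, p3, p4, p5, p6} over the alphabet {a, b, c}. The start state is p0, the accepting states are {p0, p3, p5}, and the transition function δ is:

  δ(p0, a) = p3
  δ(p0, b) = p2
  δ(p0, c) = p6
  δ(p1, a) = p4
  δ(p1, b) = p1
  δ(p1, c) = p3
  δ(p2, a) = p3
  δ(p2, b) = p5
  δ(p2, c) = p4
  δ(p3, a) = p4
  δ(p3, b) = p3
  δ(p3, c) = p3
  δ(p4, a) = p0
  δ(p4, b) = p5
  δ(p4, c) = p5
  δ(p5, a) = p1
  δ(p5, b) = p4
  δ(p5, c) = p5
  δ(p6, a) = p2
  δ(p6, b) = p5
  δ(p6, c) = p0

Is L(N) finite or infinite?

State p3 is reachable from the start and can reach an accepting state, and it lies on the cycle p3 → p3.
Traversing that cycle any number of times yields accepted strings of unbounded length, so the language is infinite.

infinite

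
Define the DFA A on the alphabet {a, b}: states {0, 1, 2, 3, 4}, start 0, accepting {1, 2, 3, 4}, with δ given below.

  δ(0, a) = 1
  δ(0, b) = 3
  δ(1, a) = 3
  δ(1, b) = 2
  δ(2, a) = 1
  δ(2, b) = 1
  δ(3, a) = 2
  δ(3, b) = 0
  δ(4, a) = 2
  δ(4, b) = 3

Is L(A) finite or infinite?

State 1 is reachable from the start and can reach an accepting state, and it lies on the cycle 1 → 2 → 1.
Traversing that cycle any number of times yields accepted strings of unbounded length, so the language is infinite.

infinite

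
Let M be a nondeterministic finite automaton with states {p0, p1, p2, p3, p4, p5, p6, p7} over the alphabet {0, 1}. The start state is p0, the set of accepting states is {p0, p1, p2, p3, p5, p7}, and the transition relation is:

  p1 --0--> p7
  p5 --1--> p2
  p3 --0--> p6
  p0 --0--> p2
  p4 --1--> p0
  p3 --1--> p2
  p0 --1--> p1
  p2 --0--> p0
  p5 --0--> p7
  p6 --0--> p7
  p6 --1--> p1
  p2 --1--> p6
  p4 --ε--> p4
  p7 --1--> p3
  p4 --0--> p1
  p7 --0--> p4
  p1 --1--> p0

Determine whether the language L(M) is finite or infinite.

infinite

State p0 is reachable from the start and can reach an accepting state, and it lies on the cycle p0 → p1 → p0.
Traversing that cycle any number of times yields accepted strings of unbounded length, so the language is infinite.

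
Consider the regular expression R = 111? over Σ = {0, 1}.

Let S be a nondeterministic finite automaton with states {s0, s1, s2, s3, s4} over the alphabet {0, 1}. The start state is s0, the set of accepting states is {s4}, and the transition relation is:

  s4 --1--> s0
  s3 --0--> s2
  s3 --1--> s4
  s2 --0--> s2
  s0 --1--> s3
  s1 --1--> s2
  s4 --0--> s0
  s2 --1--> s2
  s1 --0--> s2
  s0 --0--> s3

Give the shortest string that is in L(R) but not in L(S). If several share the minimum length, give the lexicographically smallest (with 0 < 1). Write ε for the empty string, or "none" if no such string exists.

The string 111 is accepted by R but not by S.
No shorter string lies in the difference, and 111 is the lexicographically first length-3 string in L(R) \ L(S).

111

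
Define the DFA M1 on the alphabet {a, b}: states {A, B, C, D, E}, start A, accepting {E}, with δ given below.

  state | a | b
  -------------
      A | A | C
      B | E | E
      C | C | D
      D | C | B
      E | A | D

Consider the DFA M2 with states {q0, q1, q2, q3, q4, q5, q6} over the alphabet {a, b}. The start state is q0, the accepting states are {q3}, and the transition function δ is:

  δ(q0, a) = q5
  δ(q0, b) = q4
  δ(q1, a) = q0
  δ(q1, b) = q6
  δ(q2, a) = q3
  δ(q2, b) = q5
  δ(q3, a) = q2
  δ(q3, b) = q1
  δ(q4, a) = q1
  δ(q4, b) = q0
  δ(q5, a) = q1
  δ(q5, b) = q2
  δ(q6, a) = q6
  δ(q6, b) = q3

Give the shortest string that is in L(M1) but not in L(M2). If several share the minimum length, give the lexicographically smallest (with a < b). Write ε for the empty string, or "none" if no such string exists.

bbba

The string bbba is accepted by M1 but not by M2.
No shorter string lies in the difference, and bbba is the lexicographically first length-4 string in L(M1) \ L(M2).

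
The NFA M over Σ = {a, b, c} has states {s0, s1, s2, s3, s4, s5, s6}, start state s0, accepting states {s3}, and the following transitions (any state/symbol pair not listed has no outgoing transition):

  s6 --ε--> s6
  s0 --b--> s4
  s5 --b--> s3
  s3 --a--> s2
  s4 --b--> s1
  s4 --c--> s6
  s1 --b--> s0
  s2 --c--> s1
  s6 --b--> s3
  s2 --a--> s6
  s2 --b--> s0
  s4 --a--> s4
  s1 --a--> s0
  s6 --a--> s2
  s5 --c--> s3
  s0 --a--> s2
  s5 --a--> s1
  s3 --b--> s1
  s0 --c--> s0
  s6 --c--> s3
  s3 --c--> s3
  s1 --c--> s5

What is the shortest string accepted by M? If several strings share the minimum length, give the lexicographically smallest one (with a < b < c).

aab

A breadth-first search from s0 reaches an accepting state first via the path s0 → s2 → s6 → s3 on input aab.
No string of length < 3 is accepted (BFS exhausts all shorter strings without reaching an accepting state), and aab is the lexicographically least accepting string of length 3.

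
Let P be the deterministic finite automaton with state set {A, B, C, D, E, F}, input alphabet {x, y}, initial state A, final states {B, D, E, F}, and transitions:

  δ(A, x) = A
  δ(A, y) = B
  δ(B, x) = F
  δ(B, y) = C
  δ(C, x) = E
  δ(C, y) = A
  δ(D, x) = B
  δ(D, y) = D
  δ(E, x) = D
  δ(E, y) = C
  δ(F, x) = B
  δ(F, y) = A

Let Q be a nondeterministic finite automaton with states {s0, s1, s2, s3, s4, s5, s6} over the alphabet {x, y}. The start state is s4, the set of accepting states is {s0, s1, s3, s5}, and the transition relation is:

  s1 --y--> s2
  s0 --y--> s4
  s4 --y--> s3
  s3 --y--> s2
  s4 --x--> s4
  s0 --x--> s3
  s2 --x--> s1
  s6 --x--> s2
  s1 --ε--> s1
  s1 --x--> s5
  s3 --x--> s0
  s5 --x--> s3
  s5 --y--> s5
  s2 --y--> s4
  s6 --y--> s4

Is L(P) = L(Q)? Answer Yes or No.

Exploring the product automaton P × Q from the start pair (A, s4), following both machines on each input symbol, reaches 6 state pairs: (A, s4), (B, s3), (F, s0), (C, s2), (E, s1), (D, s5).
P accepts in {B, D, E, F} and Q accepts in {s0, s1, s3, s5}. In every reachable pair the two components are either both accepting — (B, s3), (F, s0), (E, s1), (D, s5) — or both non-accepting, so no string is accepted by exactly one of the machines: L(P) \ L(Q) and L(Q) \ L(P) are both empty.
Hence every string is accepted by P iff it is accepted by Q, and the two languages coincide.

Yes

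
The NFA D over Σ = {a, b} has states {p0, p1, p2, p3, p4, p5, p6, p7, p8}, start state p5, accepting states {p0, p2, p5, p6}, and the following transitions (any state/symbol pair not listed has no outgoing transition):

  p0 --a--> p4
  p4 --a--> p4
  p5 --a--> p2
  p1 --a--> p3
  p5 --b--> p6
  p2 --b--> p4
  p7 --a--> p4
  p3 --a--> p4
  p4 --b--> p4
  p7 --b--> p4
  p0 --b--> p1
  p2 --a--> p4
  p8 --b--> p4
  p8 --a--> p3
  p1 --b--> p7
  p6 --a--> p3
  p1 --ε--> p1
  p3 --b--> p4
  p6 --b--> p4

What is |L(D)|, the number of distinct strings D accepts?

3

The useful subgraph on states {p2, p5, p6} is acyclic, so L(D) is finite; the longest accepting path visits 2 useful states, giving maximum string length 1.
Counting accepting paths from p5 by length: 1 of length 0, 2 of length 1. Total 3.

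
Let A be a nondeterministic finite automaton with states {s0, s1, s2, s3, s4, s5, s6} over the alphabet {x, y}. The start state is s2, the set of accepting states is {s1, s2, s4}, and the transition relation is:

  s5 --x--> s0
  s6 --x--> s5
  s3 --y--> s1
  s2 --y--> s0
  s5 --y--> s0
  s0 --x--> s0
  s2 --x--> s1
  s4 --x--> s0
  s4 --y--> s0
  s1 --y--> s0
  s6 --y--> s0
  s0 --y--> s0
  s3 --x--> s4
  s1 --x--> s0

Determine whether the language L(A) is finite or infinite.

The useful states (reachable from s2 and able to reach an accepting state) are {s1, s2}.
Restricted to these states the transition graph has no cycle, so every accepting path has bounded length and L is finite.

finite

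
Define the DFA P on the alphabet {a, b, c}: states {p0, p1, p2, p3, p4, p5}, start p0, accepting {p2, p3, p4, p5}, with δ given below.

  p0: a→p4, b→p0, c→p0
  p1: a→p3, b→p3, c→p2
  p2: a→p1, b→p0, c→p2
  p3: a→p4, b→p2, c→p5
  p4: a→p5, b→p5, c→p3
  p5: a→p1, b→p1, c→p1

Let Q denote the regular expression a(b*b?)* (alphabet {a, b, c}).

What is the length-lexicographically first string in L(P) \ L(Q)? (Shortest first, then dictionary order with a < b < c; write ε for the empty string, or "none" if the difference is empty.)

The string aa is accepted by P but not by Q.
No shorter string lies in the difference, and aa is the lexicographically first length-2 string in L(P) \ L(Q).

aa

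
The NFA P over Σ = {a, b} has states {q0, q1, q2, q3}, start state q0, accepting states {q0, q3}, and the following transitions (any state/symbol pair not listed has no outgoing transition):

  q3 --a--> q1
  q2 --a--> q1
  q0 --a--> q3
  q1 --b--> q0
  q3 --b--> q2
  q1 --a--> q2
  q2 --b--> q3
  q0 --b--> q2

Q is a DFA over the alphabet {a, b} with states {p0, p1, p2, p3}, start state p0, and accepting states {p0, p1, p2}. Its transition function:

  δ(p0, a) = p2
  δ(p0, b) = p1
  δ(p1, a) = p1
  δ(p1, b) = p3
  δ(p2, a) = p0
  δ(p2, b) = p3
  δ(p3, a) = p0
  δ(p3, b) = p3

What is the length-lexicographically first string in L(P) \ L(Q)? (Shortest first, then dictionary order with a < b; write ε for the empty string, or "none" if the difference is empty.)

bb

The string bb is accepted by P but not by Q.
No shorter string lies in the difference, and bb is the lexicographically first length-2 string in L(P) \ L(Q).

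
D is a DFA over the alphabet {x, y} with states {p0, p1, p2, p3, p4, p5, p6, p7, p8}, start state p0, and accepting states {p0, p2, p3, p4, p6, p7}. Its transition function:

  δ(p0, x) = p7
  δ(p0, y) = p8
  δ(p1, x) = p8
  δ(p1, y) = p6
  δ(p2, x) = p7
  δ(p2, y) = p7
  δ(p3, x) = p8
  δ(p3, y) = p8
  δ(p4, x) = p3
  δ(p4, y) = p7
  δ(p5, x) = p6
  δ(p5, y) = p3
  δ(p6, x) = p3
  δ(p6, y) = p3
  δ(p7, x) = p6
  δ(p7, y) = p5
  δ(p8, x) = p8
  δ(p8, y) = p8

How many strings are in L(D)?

9

The useful subgraph on states {p0, p3, p5, p6, p7} is acyclic, so L(D) is finite; the longest accepting path visits 5 useful states, giving maximum string length 4.
Counting accepting paths from p0 by length: 1 of length 0, 1 of length 1, 1 of length 2, 4 of length 3, 2 of length 4. Total 9.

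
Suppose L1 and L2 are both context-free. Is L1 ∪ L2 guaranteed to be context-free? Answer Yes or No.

Yes

Take grammars for L₁ and L₂ with disjoint nonterminals and start symbols S₁, S₂; the grammar with a new start symbol and productions S → S₁ | S₂ generates L₁ ∪ L₂.
So the context-free languages are closed under union.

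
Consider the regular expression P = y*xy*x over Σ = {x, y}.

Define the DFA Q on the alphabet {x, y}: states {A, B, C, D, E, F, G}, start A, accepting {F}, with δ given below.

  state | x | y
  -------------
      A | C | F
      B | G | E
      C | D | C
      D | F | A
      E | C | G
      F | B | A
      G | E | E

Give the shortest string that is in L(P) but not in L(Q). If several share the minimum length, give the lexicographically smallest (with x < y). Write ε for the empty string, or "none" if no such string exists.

xx

The string xx is accepted by P but not by Q.
No shorter string lies in the difference, and xx is the lexicographically first length-2 string in L(P) \ L(Q).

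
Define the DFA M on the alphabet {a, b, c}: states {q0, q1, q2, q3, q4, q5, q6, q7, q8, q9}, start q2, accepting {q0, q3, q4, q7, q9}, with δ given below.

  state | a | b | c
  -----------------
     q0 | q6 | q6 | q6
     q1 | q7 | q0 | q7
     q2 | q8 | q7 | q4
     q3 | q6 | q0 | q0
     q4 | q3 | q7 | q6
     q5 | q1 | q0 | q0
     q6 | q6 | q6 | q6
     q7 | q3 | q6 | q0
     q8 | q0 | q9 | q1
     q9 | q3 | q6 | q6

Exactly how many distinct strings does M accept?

30

The useful subgraph on states {q0, q1, q2, q3, q4, q7, q8, q9} is acyclic, so L(M) is finite; the longest accepting path visits 6 useful states, giving maximum string length 5.
Counting accepting paths from q2 by length: 2 of length 1, 6 of length 2, 10 of length 3, 8 of length 4, 4 of length 5. Total 30.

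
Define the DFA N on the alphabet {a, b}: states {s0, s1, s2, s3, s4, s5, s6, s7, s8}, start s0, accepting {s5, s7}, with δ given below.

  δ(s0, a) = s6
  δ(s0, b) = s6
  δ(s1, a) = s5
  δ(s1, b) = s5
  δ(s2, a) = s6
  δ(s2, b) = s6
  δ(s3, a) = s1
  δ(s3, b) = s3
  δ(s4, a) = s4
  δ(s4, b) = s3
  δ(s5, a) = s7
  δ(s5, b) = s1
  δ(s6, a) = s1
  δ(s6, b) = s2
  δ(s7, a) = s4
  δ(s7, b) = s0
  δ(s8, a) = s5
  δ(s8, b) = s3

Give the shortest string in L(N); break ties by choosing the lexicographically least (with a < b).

A breadth-first search from s0 reaches an accepting state first via the path s0 → s6 → s1 → s5 on input aaa.
No string of length < 3 is accepted (BFS exhausts all shorter strings without reaching an accepting state), and aaa is the lexicographically least accepting string of length 3.

aaa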